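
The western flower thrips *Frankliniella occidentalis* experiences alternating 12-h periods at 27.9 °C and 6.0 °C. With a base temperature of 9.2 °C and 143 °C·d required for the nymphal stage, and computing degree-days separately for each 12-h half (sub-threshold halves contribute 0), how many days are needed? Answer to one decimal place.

15.3 days

Day half: max(0, 27.9 − 9.2) × 0.5 = 18.7 × 0.5 = 9.35 DD.
Night half: max(0, 6.0 − 9.2) × 0.5 = 0.0 × 0.5 = 0.00 DD.
Per 24 h: 9.35 DD/day.
Duration = 143 / 9.35 = 15.294 ≈ 15.3 days.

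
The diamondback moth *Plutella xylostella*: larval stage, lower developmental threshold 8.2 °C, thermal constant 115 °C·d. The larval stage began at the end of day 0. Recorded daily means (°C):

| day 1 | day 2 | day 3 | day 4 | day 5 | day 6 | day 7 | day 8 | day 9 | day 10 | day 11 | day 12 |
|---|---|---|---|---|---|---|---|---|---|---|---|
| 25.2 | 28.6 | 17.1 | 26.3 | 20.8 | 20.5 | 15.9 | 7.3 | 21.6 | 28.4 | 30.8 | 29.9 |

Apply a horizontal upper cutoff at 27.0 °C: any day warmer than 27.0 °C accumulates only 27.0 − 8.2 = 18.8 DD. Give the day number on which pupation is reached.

day 10

Daily DD above 8.2 °C (capped at 18.8): 17.0, 18.8, 8.9, 18.1, 12.6, 12.3, 7.7, 0.0, 13.4, 18.8, 18.8, 18.8.
Cumulative: 17.0, 35.8, 44.7, 62.8, 75.4, 87.7, 95.4, 95.4, 108.8, 127.6, 146.4, 165.2.
The total first reaches 115 DD on day 10.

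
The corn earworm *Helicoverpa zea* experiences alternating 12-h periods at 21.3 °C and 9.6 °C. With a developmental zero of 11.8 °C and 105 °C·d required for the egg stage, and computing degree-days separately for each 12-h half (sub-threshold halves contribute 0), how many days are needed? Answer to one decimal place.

22.1 days

Day half: max(0, 21.3 − 11.8) × 0.5 = 9.5 × 0.5 = 4.75 DD.
Night half: max(0, 9.6 − 11.8) × 0.5 = 0.0 × 0.5 = 0.00 DD.
Per 24 h: 4.75 DD/day.
Duration = 105 / 4.75 = 22.105 ≈ 22.1 days.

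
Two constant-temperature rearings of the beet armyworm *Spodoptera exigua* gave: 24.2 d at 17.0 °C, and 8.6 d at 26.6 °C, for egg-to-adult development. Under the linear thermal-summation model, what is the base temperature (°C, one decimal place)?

Under the model K = D·(T − T_b), so D₁·(T₁ − T_b) = D₂·(T₂ − T_b).
24.2·(17.0 − T_b) = 8.6·(26.6 − T_b)
T_b = (24.2·17.0 − 8.6·26.6) / (24.2 − 8.6) = 182.64 / 15.6 = 11.708 °C ≈ 11.7 °C.

11.7 °C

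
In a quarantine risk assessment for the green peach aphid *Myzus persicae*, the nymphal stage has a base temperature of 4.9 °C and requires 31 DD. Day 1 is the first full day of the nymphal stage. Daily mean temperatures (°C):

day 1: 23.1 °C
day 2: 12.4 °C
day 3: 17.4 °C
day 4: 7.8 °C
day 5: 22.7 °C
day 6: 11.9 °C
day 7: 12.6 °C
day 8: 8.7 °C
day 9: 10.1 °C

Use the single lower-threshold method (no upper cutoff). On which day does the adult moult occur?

day 3

Daily DD above 4.9 °C: 18.2, 7.5, 12.5, 2.9, 17.8, 7.0, 7.7, 3.8, 5.2.
Cumulative: 18.2, 25.7, 38.2, 41.1, 58.9, 65.9, 73.6, 77.4, 82.6.
The total first reaches 31 DD on day 3.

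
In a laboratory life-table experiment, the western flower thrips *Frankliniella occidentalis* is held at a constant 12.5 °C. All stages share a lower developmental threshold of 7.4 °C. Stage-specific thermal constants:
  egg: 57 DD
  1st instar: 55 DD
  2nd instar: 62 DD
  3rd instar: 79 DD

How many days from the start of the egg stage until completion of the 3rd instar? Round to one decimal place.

Daily accumulation at 12.5 °C = 12.5 − 7.4 = 5.1 DD/day.
Total K = 57 + 55 + 62 + 79 = 253 DD.
Total duration = 253 / 5.1 = 49.608 ≈ 49.6 days.

49.6 days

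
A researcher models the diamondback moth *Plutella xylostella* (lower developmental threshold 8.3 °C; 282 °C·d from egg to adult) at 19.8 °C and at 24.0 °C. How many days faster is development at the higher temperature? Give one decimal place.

6.6 days

At 19.8 °C: 282 / (19.8 − 8.3) = 282 / 11.5 = 24.522 d.
At 24.0 °C: 282 / (24.0 − 8.3) = 282 / 15.7 = 17.962 d.
Difference = |24.522 − 17.962| = 6.560 ≈ 6.6 days.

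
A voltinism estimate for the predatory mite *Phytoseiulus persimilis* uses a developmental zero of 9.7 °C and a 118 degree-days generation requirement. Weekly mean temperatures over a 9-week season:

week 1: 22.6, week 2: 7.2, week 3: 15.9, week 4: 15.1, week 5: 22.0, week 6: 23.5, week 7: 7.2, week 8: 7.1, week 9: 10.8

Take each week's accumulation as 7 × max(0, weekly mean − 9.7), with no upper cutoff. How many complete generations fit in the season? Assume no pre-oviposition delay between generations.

3 generations

Weekly DD (7 × max(0, T̄ − 9.7)): 90.3, 0.0, 43.4, 37.8, 86.1, 96.6, 0.0, 0.0, 7.7.
Season total = 361.9 DD.
Complete generations = ⌊361.9 / 118⌋ = 3.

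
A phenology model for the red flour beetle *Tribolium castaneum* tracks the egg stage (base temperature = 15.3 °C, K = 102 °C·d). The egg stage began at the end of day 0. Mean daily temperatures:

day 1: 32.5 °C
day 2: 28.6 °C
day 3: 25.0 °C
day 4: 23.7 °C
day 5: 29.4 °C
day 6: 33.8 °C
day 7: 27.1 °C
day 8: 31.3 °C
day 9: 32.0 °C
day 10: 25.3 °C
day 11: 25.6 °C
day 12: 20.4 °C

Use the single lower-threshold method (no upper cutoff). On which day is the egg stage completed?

Daily DD above 15.3 °C: 17.2, 13.3, 9.7, 8.4, 14.1, 18.5, 11.8, 16.0, 16.7, 10.0, 10.3, 5.1.
Cumulative: 17.2, 30.5, 40.2, 48.6, 62.7, 81.2, 93.0, 109.0, 125.7, 135.7, 146.0, 151.1.
The total first reaches 102 DD on day 8.

day 8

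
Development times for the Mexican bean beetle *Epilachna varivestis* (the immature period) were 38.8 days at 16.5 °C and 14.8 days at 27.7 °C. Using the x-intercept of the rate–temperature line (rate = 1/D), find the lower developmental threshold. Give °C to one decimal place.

Under the model K = D·(T − T_b), so D₁·(T₁ − T_b) = D₂·(T₂ − T_b).
38.8·(16.5 − T_b) = 14.8·(27.7 − T_b)
T_b = (38.8·16.5 − 14.8·27.7) / (38.8 − 14.8) = 230.24 / 24.0 = 9.593 °C ≈ 9.6 °C.

9.6 °C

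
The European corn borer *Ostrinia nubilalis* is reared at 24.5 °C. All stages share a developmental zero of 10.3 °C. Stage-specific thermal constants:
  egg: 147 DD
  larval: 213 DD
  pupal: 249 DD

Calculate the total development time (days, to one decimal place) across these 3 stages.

Daily accumulation at 24.5 °C = 24.5 − 10.3 = 14.2 DD/day.
Total K = 147 + 213 + 249 = 609 DD.
Total duration = 609 / 14.2 = 42.887 ≈ 42.9 days.

42.9 days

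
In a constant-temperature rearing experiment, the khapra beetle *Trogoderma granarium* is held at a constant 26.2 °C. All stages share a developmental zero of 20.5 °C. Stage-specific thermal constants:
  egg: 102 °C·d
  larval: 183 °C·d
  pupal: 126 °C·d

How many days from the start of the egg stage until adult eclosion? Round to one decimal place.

Daily accumulation at 26.2 °C = 26.2 − 20.5 = 5.7 DD/day.
Total K = 102 + 183 + 126 = 411 DD.
Total duration = 411 / 5.7 = 72.105 ≈ 72.1 days.

72.1 days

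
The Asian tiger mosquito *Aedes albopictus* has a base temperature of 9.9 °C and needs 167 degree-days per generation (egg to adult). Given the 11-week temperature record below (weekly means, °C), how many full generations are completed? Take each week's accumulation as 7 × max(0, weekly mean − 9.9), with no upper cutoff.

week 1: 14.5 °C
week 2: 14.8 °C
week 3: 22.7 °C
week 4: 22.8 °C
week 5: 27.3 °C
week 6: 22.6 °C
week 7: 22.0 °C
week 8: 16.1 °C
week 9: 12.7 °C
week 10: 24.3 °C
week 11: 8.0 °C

4 generations

Weekly DD (7 × max(0, T̄ − 9.9)): 32.2, 34.3, 89.6, 90.3, 121.8, 88.9, 84.7, 43.4, 19.6, 100.8, 0.0.
Season total = 705.6 DD.
Complete generations = ⌊705.6 / 167⌋ = 4.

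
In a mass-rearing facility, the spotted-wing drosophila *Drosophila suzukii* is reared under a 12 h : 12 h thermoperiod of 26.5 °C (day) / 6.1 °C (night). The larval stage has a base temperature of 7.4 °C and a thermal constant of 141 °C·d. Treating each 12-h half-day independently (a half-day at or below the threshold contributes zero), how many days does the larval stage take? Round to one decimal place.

14.8 days

Day half: max(0, 26.5 − 7.4) × 0.5 = 19.1 × 0.5 = 9.55 DD.
Night half: max(0, 6.1 − 7.4) × 0.5 = 0.0 × 0.5 = 0.00 DD.
Per 24 h: 9.55 DD/day.
Duration = 141 / 9.55 = 14.764 ≈ 14.8 days.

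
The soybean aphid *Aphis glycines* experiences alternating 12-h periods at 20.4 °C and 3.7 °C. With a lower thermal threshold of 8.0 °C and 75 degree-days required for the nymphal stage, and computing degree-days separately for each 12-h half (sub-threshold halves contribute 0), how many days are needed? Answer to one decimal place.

Day half: max(0, 20.4 − 8.0) × 0.5 = 12.4 × 0.5 = 6.20 DD.
Night half: max(0, 3.7 − 8.0) × 0.5 = 0.0 × 0.5 = 0.00 DD.
Per 24 h: 6.20 DD/day.
Duration = 75 / 6.20 = 12.097 ≈ 12.1 days.

12.1 days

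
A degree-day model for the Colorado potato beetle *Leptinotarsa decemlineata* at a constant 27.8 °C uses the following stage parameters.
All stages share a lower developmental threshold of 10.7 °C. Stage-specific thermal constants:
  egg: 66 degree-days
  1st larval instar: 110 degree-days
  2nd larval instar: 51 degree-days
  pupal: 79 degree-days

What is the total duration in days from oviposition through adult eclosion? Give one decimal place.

17.9 days

Daily accumulation at 27.8 °C = 27.8 − 10.7 = 17.1 DD/day.
Total K = 66 + 110 + 51 + 79 = 306 DD.
Total duration = 306 / 17.1 = 17.895 ≈ 17.9 days.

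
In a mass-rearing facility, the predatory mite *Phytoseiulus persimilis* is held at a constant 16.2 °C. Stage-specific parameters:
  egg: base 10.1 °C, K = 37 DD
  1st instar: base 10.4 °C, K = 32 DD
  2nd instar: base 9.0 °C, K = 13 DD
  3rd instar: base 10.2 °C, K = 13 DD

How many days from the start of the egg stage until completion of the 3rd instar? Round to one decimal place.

15.6 days

egg: 37 / (16.2 − 10.1) = 37 / 6.1 = 6.066 d.
1st instar: 32 / (16.2 − 10.4) = 32 / 5.8 = 5.517 d.
2nd instar: 13 / (16.2 − 9.0) = 13 / 7.2 = 1.806 d.
3rd instar: 13 / (16.2 − 10.2) = 13 / 6.0 = 2.167 d.
Sum = 15.555 ≈ 15.6 days.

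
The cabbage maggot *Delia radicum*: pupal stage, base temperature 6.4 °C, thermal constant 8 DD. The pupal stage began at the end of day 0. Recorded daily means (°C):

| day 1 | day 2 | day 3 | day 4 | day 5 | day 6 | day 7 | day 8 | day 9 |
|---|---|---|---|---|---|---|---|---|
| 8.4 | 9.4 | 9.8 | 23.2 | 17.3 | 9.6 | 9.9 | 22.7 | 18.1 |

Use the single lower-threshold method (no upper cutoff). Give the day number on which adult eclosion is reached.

Daily DD above 6.4 °C: 2.0, 3.0, 3.4, 16.8, 10.9, 3.2, 3.5, 16.3, 11.7.
Cumulative: 2.0, 5.0, 8.4, 25.2, 36.1, 39.3, 42.8, 59.1, 70.8.
The total first reaches 8 DD on day 3.

day 3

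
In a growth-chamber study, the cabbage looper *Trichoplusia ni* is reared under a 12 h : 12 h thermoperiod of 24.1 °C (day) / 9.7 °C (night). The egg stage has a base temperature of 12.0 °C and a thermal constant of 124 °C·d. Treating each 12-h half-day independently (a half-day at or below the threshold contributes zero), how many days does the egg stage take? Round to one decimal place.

20.5 days

Day half: max(0, 24.1 − 12.0) × 0.5 = 12.1 × 0.5 = 6.05 DD.
Night half: max(0, 9.7 − 12.0) × 0.5 = 0.0 × 0.5 = 0.00 DD.
Per 24 h: 6.05 DD/day.
Duration = 124 / 6.05 = 20.496 ≈ 20.5 days.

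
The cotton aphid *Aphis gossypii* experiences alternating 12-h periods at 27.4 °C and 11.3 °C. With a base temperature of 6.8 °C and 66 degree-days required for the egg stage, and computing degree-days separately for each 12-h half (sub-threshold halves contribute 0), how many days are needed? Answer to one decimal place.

Day half: max(0, 27.4 − 6.8) × 0.5 = 20.6 × 0.5 = 10.30 DD.
Night half: max(0, 11.3 − 6.8) × 0.5 = 4.5 × 0.5 = 2.25 DD.
Per 24 h: 12.55 DD/day.
Duration = 66 / 12.55 = 5.259 ≈ 5.3 days.

5.3 days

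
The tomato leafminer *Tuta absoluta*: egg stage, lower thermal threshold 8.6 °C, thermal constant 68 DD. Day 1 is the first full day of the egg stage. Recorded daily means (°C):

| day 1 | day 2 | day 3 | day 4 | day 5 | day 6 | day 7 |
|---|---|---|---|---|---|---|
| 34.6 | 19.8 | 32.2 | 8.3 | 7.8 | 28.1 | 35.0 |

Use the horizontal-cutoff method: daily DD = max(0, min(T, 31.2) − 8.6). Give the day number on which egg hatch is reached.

Daily DD above 8.6 °C (capped at 22.6): 22.6, 11.2, 22.6, 0.0, 0.0, 19.5, 22.6.
Cumulative: 22.6, 33.8, 56.4, 56.4, 56.4, 75.9, 98.5.
The total first reaches 68 DD on day 6.

day 6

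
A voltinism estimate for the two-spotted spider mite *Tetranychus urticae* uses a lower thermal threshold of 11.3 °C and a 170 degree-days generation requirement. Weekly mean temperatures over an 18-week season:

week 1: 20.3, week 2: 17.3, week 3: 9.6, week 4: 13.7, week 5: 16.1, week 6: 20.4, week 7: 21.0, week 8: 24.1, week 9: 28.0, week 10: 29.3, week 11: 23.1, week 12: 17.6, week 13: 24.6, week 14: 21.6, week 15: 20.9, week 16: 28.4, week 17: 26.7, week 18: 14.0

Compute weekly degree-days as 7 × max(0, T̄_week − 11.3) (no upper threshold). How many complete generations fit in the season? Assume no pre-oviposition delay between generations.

Weekly DD (7 × max(0, T̄ − 11.3)): 63.0, 42.0, 0.0, 16.8, 33.6, 63.7, 67.9, 89.6, 116.9, 126.0, 82.6, 44.1, 93.1, 72.1, 67.2, 119.7, 107.8, 18.9.
Season total = 1225.0 DD.
Complete generations = ⌊1225.0 / 170⌋ = 7.

7 generations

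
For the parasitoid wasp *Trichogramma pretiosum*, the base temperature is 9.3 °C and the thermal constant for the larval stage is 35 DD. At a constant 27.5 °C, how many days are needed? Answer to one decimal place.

1.9 days

Daily accumulation = 27.5 − 9.3 = 18.2 DD/day.
Duration = 35 / 18.2 = 1.923 ≈ 1.9 days.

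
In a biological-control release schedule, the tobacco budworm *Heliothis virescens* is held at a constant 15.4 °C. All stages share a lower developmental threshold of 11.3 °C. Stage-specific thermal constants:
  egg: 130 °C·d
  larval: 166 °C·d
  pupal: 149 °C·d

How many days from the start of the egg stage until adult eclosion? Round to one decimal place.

Daily accumulation at 15.4 °C = 15.4 − 11.3 = 4.1 DD/day.
Total K = 130 + 166 + 149 = 445 DD.
Total duration = 445 / 4.1 = 108.537 ≈ 108.5 days.

108.5 days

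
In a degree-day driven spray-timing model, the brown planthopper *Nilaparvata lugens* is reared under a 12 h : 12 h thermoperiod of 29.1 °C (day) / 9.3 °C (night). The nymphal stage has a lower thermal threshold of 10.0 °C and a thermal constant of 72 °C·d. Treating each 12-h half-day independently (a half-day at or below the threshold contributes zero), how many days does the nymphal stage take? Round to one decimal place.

Day half: max(0, 29.1 − 10.0) × 0.5 = 19.1 × 0.5 = 9.55 DD.
Night half: max(0, 9.3 − 10.0) × 0.5 = 0.0 × 0.5 = 0.00 DD.
Per 24 h: 9.55 DD/day.
Duration = 72 / 9.55 = 7.539 ≈ 7.5 days.

7.5 days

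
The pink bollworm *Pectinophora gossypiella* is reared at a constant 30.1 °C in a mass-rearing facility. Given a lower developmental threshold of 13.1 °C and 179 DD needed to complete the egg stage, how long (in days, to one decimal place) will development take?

10.5 days

Daily accumulation = 30.1 − 13.1 = 17.0 DD/day.
Duration = 179 / 17.0 = 10.529 ≈ 10.5 days.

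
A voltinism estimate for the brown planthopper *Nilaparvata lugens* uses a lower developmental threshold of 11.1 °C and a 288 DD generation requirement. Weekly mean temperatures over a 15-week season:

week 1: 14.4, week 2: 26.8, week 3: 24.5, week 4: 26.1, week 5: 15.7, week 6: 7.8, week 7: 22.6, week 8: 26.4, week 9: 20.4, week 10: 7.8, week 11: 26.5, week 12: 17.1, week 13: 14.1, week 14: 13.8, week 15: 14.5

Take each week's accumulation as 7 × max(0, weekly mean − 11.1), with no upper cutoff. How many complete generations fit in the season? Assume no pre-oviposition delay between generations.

Weekly DD (7 × max(0, T̄ − 11.1)): 23.1, 109.9, 93.8, 105.0, 32.2, 0.0, 80.5, 107.1, 65.1, 0.0, 107.8, 42.0, 21.0, 18.9, 23.8.
Season total = 830.2 DD.
Complete generations = ⌊830.2 / 288⌋ = 2.

2 generations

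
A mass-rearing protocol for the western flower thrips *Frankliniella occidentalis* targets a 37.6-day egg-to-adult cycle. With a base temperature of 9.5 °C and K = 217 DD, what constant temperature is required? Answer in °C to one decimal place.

15.3 °C

Required daily accumulation = 217 / 37.6 = 5.771 DD/day.
T = T_base + 5.771 = 9.5 + 5.771 = 15.271 ≈ 15.3 °C.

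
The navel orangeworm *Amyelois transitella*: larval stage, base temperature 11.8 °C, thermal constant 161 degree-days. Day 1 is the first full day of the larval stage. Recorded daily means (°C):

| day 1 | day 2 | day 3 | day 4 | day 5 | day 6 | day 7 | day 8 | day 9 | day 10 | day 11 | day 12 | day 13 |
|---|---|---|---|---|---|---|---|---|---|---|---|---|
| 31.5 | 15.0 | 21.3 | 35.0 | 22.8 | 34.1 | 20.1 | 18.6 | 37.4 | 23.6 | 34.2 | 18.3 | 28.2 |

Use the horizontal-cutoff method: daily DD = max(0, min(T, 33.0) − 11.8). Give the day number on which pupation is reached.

day 12

Daily DD above 11.8 °C (capped at 21.2): 19.7, 3.2, 9.5, 21.2, 11.0, 21.2, 8.3, 6.8, 21.2, 11.8, 21.2, 6.5, 16.4.
Cumulative: 19.7, 22.9, 32.4, 53.6, 64.6, 85.8, 94.1, 100.9, 122.1, 133.9, 155.1, 161.6, 178.0.
The total first reaches 161 DD on day 12.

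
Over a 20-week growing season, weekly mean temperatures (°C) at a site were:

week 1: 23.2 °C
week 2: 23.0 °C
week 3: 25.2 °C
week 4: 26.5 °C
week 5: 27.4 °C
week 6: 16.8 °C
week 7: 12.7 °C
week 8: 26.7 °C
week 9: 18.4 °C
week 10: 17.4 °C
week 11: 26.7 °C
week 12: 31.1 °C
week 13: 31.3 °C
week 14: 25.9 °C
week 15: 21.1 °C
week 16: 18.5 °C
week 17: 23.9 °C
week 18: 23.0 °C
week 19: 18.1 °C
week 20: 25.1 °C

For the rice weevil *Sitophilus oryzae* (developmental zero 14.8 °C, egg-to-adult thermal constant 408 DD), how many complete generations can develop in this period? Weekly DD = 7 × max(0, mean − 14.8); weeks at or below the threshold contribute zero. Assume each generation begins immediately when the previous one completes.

Weekly DD (7 × max(0, T̄ − 14.8)): 58.8, 57.4, 72.8, 81.9, 88.2, 14.0, 0.0, 83.3, 25.2, 18.2, 83.3, 114.1, 115.5, 77.7, 44.1, 25.9, 63.7, 57.4, 23.1, 72.1.
Season total = 1176.7 DD.
Complete generations = ⌊1176.7 / 408⌋ = 2.

2 generations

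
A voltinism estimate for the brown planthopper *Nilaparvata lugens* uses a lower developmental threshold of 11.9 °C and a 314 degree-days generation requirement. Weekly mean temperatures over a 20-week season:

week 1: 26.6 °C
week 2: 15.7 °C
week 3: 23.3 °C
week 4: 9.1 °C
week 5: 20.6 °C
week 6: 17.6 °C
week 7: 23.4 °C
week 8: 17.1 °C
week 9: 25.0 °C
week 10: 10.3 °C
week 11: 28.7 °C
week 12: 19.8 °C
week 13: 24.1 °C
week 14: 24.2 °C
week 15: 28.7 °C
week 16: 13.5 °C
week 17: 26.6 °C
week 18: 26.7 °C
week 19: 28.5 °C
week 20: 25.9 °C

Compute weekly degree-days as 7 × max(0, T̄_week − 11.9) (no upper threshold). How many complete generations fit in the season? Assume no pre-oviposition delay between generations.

4 generations

Weekly DD (7 × max(0, T̄ − 11.9)): 102.9, 26.6, 79.8, 0.0, 60.9, 39.9, 80.5, 36.4, 91.7, 0.0, 117.6, 55.3, 85.4, 86.1, 117.6, 11.2, 102.9, 103.6, 116.2, 98.0.
Season total = 1412.6 DD.
Complete generations = ⌊1412.6 / 314⌋ = 4.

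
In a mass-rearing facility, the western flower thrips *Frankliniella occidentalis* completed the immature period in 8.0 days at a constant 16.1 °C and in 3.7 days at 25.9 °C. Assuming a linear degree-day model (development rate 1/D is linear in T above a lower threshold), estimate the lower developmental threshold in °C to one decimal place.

7.7 °C

Equal thermal constants: D₁(T₁ − T_b) = D₂(T₂ − T_b).
8.0·(16.1 − T_b) = 3.7·(25.9 − T_b)
T_b = (8.0·16.1 − 3.7·25.9) / (8.0 − 3.7) = 32.97 / 4.3 = 7.667 °C ≈ 7.7 °C.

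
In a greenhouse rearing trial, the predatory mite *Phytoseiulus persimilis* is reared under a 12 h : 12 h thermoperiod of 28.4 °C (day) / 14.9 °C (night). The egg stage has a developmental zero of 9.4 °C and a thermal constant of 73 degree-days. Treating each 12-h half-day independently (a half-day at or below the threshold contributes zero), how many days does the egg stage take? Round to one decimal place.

6.0 days

Day half: max(0, 28.4 − 9.4) × 0.5 = 19.0 × 0.5 = 9.50 DD.
Night half: max(0, 14.9 − 9.4) × 0.5 = 5.5 × 0.5 = 2.75 DD.
Per 24 h: 12.25 DD/day.
Duration = 73 / 12.25 = 5.959 ≈ 6.0 days.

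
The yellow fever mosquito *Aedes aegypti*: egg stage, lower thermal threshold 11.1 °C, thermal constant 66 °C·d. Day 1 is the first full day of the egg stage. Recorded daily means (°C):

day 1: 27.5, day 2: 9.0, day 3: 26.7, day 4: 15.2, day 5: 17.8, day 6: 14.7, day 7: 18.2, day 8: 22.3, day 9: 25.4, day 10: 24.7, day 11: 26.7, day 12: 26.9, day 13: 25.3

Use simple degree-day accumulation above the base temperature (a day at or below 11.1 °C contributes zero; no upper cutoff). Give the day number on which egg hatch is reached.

Daily DD above 11.1 °C: 16.4, 0.0, 15.6, 4.1, 6.7, 3.6, 7.1, 11.2, 14.3, 13.6, 15.6, 15.8, 14.2.
Cumulative: 16.4, 16.4, 32.0, 36.1, 42.8, 46.4, 53.5, 64.7, 79.0, 92.6, 108.2, 124.0, 138.2.
The total first reaches 66 DD on day 9.

day 9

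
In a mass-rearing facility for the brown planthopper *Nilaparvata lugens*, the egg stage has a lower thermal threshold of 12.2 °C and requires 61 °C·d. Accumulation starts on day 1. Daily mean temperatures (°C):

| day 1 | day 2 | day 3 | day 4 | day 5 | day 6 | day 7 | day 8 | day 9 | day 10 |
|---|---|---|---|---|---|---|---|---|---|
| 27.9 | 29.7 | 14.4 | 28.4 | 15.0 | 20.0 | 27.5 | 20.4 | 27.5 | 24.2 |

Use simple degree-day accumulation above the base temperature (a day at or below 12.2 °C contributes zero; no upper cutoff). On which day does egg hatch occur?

Daily DD above 12.2 °C: 15.7, 17.5, 2.2, 16.2, 2.8, 7.8, 15.3, 8.2, 15.3, 12.0.
Cumulative: 15.7, 33.2, 35.4, 51.6, 54.4, 62.2, 77.5, 85.7, 101.0, 113.0.
The total first reaches 61 DD on day 6.

day 6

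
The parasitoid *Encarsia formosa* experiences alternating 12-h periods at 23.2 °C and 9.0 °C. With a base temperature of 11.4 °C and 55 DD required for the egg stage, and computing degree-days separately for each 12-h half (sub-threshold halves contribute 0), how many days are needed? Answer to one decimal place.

9.3 days

Day half: max(0, 23.2 − 11.4) × 0.5 = 11.8 × 0.5 = 5.90 DD.
Night half: max(0, 9.0 − 11.4) × 0.5 = 0.0 × 0.5 = 0.00 DD.
Per 24 h: 5.90 DD/day.
Duration = 55 / 5.90 = 9.322 ≈ 9.3 days.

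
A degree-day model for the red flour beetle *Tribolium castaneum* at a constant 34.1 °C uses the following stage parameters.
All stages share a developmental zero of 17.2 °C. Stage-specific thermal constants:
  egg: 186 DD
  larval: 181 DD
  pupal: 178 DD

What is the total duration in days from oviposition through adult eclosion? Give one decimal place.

Daily accumulation at 34.1 °C = 34.1 − 17.2 = 16.9 DD/day.
Total K = 186 + 181 + 178 = 545 DD.
Total duration = 545 / 16.9 = 32.249 ≈ 32.2 days.

32.2 days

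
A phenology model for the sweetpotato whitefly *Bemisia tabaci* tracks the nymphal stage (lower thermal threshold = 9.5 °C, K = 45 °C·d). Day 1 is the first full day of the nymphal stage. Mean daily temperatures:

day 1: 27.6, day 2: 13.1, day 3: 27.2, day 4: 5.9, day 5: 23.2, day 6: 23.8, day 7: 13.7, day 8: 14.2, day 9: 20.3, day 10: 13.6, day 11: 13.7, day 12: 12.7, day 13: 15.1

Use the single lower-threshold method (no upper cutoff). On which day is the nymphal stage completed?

Daily DD above 9.5 °C: 18.1, 3.6, 17.7, 0.0, 13.7, 14.3, 4.2, 4.7, 10.8, 4.1, 4.2, 3.2, 5.6.
Cumulative: 18.1, 21.7, 39.4, 39.4, 53.1, 67.4, 71.6, 76.3, 87.1, 91.2, 95.4, 98.6, 104.2.
The total first reaches 45 DD on day 5.

day 5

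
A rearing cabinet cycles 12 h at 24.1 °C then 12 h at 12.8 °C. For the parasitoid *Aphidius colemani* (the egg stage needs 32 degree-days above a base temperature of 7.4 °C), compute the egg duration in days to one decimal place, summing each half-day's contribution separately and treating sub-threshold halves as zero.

2.9 days

Day half: max(0, 24.1 − 7.4) × 0.5 = 16.7 × 0.5 = 8.35 DD.
Night half: max(0, 12.8 − 7.4) × 0.5 = 5.4 × 0.5 = 2.70 DD.
Per 24 h: 11.05 DD/day.
Duration = 32 / 11.05 = 2.896 ≈ 2.9 days.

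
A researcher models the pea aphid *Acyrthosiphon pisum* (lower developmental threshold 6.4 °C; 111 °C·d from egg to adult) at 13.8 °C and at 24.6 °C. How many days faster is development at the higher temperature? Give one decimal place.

8.9 days

At 13.8 °C: 111 / (13.8 − 6.4) = 111 / 7.4 = 15.000 d.
At 24.6 °C: 111 / (24.6 − 6.4) = 111 / 18.2 = 6.099 d.
Difference = |15.000 − 6.099| = 8.901 ≈ 8.9 days.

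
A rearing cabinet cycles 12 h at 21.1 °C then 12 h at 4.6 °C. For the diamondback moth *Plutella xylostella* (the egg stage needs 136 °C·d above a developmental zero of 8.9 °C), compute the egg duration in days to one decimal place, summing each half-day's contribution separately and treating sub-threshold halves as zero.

22.3 days

Day half: max(0, 21.1 − 8.9) × 0.5 = 12.2 × 0.5 = 6.10 DD.
Night half: max(0, 4.6 − 8.9) × 0.5 = 0.0 × 0.5 = 0.00 DD.
Per 24 h: 6.10 DD/day.
Duration = 136 / 6.10 = 22.295 ≈ 22.3 days.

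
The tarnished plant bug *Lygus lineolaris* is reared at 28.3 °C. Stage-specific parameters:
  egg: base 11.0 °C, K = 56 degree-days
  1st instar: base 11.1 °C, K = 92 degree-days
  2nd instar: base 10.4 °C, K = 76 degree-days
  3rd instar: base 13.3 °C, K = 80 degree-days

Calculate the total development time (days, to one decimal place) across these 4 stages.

18.2 days

egg: 56 / (28.3 − 11.0) = 56 / 17.3 = 3.237 d.
1st instar: 92 / (28.3 − 11.1) = 92 / 17.2 = 5.349 d.
2nd instar: 76 / (28.3 − 10.4) = 76 / 17.9 = 4.246 d.
3rd instar: 80 / (28.3 − 13.3) = 80 / 15.0 = 5.333 d.
Sum = 18.165 ≈ 18.2 days.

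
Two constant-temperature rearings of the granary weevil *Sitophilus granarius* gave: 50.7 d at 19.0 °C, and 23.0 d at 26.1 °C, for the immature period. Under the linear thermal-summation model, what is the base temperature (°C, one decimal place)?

13.1 °C

Linear rate model ⇒ the product D·(T − T_b) is constant across temperatures.
50.7·(19.0 − T_b) = 23.0·(26.1 − T_b)
T_b = (50.7·19.0 − 23.0·26.1) / (50.7 − 23.0) = 363.00 / 27.7 = 13.105 °C ≈ 13.1 °C.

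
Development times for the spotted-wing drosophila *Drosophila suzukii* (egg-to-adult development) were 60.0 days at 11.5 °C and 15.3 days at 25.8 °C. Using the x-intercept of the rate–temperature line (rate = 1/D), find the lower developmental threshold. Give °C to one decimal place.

Under the model K = D·(T − T_b), so D₁·(T₁ − T_b) = D₂·(T₂ − T_b).
60.0·(11.5 − T_b) = 15.3·(25.8 − T_b)
T_b = (60.0·11.5 − 15.3·25.8) / (60.0 − 15.3) = 295.26 / 44.7 = 6.605 °C ≈ 6.6 °C.

6.6 °C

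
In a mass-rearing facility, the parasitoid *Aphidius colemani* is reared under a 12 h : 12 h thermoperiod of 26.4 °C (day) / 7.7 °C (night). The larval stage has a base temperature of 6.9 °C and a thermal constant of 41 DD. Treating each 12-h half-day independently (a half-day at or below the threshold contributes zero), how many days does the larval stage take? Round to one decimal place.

Day half: max(0, 26.4 − 6.9) × 0.5 = 19.5 × 0.5 = 9.75 DD.
Night half: max(0, 7.7 − 6.9) × 0.5 = 0.8 × 0.5 = 0.40 DD.
Per 24 h: 10.15 DD/day.
Duration = 41 / 10.15 = 4.039 ≈ 4.0 days.

4.0 days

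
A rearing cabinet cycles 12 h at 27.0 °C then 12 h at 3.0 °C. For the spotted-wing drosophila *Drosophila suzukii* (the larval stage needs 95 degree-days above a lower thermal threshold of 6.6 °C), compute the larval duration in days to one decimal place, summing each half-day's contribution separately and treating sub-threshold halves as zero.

Day half: max(0, 27.0 − 6.6) × 0.5 = 20.4 × 0.5 = 10.20 DD.
Night half: max(0, 3.0 − 6.6) × 0.5 = 0.0 × 0.5 = 0.00 DD.
Per 24 h: 10.20 DD/day.
Duration = 95 / 10.20 = 9.314 ≈ 9.3 days.

9.3 days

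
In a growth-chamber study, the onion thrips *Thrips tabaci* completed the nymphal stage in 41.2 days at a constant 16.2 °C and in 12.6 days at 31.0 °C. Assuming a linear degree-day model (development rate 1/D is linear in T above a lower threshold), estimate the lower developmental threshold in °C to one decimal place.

9.7 °C

Linear rate model ⇒ the product D·(T − T_b) is constant across temperatures.
41.2·(16.2 − T_b) = 12.6·(31.0 − T_b)
T_b = (41.2·16.2 − 12.6·31.0) / (41.2 − 12.6) = 276.84 / 28.6 = 9.680 °C ≈ 9.7 °C.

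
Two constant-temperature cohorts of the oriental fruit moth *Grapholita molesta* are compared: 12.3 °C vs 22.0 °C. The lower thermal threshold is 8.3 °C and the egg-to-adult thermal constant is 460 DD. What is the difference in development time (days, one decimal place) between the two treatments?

At 12.3 °C: 460 / (12.3 − 8.3) = 460 / 4.0 = 115.000 d.
At 22.0 °C: 460 / (22.0 − 8.3) = 460 / 13.7 = 33.577 d.
Difference = |115.000 − 33.577| = 81.423 ≈ 81.4 days.

81.4 days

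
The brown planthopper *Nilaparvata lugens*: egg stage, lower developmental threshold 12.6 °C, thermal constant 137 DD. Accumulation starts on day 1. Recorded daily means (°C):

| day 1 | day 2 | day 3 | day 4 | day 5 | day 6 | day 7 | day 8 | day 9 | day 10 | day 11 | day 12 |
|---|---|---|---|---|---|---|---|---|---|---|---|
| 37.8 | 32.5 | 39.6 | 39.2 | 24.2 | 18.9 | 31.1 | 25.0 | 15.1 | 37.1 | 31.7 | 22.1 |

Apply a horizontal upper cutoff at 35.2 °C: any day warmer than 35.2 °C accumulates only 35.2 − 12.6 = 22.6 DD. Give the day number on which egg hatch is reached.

day 9

Daily DD above 12.6 °C (capped at 22.6): 22.6, 19.9, 22.6, 22.6, 11.6, 6.3, 18.5, 12.4, 2.5, 22.6, 19.1, 9.5.
Cumulative: 22.6, 42.5, 65.1, 87.7, 99.3, 105.6, 124.1, 136.5, 139.0, 161.6, 180.7, 190.2.
The total first reaches 137 DD on day 9.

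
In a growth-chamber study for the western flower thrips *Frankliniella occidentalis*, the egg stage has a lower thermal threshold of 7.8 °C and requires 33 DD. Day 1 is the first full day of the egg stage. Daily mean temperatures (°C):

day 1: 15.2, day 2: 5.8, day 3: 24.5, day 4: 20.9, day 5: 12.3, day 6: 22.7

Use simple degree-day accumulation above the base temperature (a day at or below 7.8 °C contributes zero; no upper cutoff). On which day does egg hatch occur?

day 4

Daily DD above 7.8 °C: 7.4, 0.0, 16.7, 13.1, 4.5, 14.9.
Cumulative: 7.4, 7.4, 24.1, 37.2, 41.7, 56.6.
The total first reaches 33 DD on day 4.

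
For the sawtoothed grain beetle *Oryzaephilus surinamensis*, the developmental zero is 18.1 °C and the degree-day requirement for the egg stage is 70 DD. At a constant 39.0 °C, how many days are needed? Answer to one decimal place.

3.3 days

Daily accumulation = 39.0 − 18.1 = 20.9 DD/day.
Duration = 70 / 20.9 = 3.349 ≈ 3.3 days.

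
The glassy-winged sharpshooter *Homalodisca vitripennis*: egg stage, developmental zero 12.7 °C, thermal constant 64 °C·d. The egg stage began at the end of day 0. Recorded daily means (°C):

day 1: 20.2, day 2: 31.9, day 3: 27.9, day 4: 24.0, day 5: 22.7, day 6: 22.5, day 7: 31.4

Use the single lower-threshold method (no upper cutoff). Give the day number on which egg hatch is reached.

day 6

Daily DD above 12.7 °C: 7.5, 19.2, 15.2, 11.3, 10.0, 9.8, 18.7.
Cumulative: 7.5, 26.7, 41.9, 53.2, 63.2, 73.0, 91.7.
The total first reaches 64 DD on day 6.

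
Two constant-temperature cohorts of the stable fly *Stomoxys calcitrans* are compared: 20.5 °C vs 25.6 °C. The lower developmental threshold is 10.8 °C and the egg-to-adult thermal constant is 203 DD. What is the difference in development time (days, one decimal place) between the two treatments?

At 20.5 °C: 203 / (20.5 − 10.8) = 203 / 9.7 = 20.928 d.
At 25.6 °C: 203 / (25.6 − 10.8) = 203 / 14.8 = 13.716 d.
Difference = |20.928 − 13.716| = 7.212 ≈ 7.2 days.

7.2 days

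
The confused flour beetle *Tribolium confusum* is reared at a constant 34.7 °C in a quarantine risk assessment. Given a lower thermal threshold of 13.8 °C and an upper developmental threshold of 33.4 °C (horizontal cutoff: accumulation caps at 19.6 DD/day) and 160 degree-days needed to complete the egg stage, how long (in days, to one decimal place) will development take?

8.2 days

Temperature 34.7 °C exceeds the upper threshold, so daily accumulation caps at 33.4 − 13.8 = 19.6 DD/day.
Duration = 160 / 19.6 = 8.163 ≈ 8.2 days.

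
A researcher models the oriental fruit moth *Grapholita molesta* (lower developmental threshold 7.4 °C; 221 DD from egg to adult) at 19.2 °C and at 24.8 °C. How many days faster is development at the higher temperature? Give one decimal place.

6.0 days

At 19.2 °C: 221 / (19.2 − 7.4) = 221 / 11.8 = 18.729 d.
At 24.8 °C: 221 / (24.8 − 7.4) = 221 / 17.4 = 12.701 d.
Difference = |18.729 − 12.701| = 6.028 ≈ 6.0 days.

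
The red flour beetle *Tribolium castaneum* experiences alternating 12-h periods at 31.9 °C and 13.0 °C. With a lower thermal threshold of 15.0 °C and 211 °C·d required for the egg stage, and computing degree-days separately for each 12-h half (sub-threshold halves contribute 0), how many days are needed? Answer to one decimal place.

25.0 days

Day half: max(0, 31.9 − 15.0) × 0.5 = 16.9 × 0.5 = 8.45 DD.
Night half: max(0, 13.0 − 15.0) × 0.5 = 0.0 × 0.5 = 0.00 DD.
Per 24 h: 8.45 DD/day.
Duration = 211 / 8.45 = 24.970 ≈ 25.0 days.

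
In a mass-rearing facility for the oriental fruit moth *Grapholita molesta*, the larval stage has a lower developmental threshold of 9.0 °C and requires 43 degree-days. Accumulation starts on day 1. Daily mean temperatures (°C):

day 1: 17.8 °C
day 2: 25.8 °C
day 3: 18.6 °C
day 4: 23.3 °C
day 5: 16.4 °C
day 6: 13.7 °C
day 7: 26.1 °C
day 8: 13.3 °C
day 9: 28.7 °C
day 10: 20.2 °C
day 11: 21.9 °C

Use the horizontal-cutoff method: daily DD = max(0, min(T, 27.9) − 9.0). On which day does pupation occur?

day 4

Daily DD above 9.0 °C (capped at 18.9): 8.8, 16.8, 9.6, 14.3, 7.4, 4.7, 17.1, 4.3, 18.9, 11.2, 12.9.
Cumulative: 8.8, 25.6, 35.2, 49.5, 56.9, 61.6, 78.7, 83.0, 101.9, 113.1, 126.0.
The total first reaches 43 DD on day 4.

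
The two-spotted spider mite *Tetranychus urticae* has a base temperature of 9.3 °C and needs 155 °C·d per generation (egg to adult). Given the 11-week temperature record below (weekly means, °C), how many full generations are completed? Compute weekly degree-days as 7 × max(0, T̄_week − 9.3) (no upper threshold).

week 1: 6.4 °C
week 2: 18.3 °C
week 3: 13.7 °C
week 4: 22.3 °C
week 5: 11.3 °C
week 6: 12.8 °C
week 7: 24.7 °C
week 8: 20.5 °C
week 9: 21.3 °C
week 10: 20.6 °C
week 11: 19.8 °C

Weekly DD (7 × max(0, T̄ − 9.3)): 0.0, 63.0, 30.8, 91.0, 14.0, 24.5, 107.8, 78.4, 84.0, 79.1, 73.5.
Season total = 646.1 DD.
Complete generations = ⌊646.1 / 155⌋ = 4.

4 generations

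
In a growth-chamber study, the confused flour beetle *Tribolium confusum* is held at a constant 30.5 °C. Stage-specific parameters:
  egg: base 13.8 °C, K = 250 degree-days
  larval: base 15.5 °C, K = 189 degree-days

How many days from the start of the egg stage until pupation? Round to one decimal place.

27.6 days

egg: 250 / (30.5 − 13.8) = 250 / 16.7 = 14.970 d.
larval: 189 / (30.5 − 15.5) = 189 / 15.0 = 12.600 d.
Sum = 27.570 ≈ 27.6 days.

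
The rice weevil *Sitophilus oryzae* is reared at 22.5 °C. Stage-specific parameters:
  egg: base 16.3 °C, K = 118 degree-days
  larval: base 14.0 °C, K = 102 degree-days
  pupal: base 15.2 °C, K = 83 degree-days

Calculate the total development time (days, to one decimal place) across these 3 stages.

42.4 days

egg: 118 / (22.5 − 16.3) = 118 / 6.2 = 19.032 d.
larval: 102 / (22.5 − 14.0) = 102 / 8.5 = 12.000 d.
pupal: 83 / (22.5 − 15.2) = 83 / 7.3 = 11.370 d.
Sum = 42.402 ≈ 42.4 days.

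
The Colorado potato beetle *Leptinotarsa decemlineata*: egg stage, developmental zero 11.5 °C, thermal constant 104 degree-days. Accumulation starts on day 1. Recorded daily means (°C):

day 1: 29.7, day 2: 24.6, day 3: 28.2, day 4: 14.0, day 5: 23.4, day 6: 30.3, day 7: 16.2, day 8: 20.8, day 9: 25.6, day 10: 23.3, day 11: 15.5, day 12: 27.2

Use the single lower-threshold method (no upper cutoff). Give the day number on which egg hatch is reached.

day 9

Daily DD above 11.5 °C: 18.2, 13.1, 16.7, 2.5, 11.9, 18.8, 4.7, 9.3, 14.1, 11.8, 4.0, 15.7.
Cumulative: 18.2, 31.3, 48.0, 50.5, 62.4, 81.2, 85.9, 95.2, 109.3, 121.1, 125.1, 140.8.
The total first reaches 104 DD on day 9.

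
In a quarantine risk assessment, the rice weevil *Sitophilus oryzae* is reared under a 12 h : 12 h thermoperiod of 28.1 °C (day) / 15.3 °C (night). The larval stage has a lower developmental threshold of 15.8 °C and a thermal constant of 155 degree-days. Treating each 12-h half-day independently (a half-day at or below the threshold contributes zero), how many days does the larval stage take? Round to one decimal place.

Day half: max(0, 28.1 − 15.8) × 0.5 = 12.3 × 0.5 = 6.15 DD.
Night half: max(0, 15.3 − 15.8) × 0.5 = 0.0 × 0.5 = 0.00 DD.
Per 24 h: 6.15 DD/day.
Duration = 155 / 6.15 = 25.203 ≈ 25.2 days.

25.2 days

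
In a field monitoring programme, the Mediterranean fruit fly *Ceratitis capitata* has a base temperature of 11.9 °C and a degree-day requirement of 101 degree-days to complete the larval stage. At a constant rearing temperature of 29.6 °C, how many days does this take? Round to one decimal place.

5.7 days

Daily accumulation = 29.6 − 11.9 = 17.7 DD/day.
Duration = 101 / 17.7 = 5.706 ≈ 5.7 days.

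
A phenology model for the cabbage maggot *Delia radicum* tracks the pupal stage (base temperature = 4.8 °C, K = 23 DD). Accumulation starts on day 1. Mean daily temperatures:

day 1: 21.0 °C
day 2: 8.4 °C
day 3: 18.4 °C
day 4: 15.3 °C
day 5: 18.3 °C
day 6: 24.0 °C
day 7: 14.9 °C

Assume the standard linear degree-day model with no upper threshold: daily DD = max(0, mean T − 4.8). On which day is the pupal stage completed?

Daily DD above 4.8 °C: 16.2, 3.6, 13.6, 10.5, 13.5, 19.2, 10.1.
Cumulative: 16.2, 19.8, 33.4, 43.9, 57.4, 76.6, 86.7.
The total first reaches 23 DD on day 3.

day 3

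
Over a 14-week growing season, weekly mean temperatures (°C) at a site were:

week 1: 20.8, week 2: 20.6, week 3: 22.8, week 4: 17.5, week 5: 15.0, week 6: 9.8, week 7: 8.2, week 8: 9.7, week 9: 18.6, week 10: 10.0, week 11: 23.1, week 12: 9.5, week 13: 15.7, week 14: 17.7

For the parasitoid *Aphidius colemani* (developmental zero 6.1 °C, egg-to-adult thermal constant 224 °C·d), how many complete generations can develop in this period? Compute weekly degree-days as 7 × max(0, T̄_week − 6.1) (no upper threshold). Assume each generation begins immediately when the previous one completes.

4 generations

Weekly DD (7 × max(0, T̄ − 6.1)): 102.9, 101.5, 116.9, 79.8, 62.3, 25.9, 14.7, 25.2, 87.5, 27.3, 119.0, 23.8, 67.2, 81.2.
Season total = 935.2 DD.
Complete generations = ⌊935.2 / 224⌋ = 4.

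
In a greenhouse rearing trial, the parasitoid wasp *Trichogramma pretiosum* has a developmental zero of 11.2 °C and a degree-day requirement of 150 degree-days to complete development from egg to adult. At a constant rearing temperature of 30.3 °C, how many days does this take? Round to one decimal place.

Daily accumulation = 30.3 − 11.2 = 19.1 DD/day.
Duration = 150 / 19.1 = 7.853 ≈ 7.9 days.

7.9 days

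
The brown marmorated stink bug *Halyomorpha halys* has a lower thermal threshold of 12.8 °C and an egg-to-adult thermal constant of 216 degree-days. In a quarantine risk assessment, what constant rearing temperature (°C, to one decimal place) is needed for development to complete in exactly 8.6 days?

Required daily accumulation = 216 / 8.6 = 25.116 DD/day.
T = T_base + 25.116 = 12.8 + 25.116 = 37.916 ≈ 37.9 °C.

37.9 °C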